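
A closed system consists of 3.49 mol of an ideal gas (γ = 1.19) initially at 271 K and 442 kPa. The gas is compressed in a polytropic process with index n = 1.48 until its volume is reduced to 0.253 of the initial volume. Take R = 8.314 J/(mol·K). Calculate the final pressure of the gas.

V₁ = nRT₁/P₁ = 3.49×8.314×271/442 = 17.8 L.
Polytropic n=1.48: T₂ = T₁(V₁/V₂)^(n−1) = 271×(3.95)^0.48 = 524 K; P₂ = P₁(V₁/V₂)^n = 3380 kPa.

3380 kPa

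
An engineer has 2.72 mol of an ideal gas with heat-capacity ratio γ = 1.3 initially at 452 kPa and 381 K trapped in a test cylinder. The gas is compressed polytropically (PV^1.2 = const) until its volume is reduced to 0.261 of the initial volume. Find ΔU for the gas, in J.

8850 J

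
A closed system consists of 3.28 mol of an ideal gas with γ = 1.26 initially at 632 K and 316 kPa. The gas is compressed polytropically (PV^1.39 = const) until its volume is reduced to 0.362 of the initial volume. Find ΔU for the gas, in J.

V₁ = nRT₁/P₁ = 3.28×8.314×632/316 = 54.5 L.
Polytropic n=1.39: T₂ = T₁(V₁/V₂)^(n−1) = 632×(2.76)^0.39 = 939 K; P₂ = P₁(V₁/V₂)^n = 1300 kPa.
For an ideal gas ΔU = nCvΔT with Cv = R/(γ−1) = 32.0 J/(mol·K).
ΔU = 3.28×32.0×(939−632) = 32200 J.

32200 J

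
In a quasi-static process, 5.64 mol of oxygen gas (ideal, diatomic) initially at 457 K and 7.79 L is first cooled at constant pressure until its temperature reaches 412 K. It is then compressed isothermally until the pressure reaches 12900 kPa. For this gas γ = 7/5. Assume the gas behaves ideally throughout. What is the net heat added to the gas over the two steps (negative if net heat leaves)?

-37200 J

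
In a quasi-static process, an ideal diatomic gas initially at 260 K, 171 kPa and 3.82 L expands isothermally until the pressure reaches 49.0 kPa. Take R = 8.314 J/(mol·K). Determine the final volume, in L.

Isothermal: T stays 260 K; PV = const ⇒ V₂ = 13.3 L, P₂ = 49.0 kPa.

13.3 L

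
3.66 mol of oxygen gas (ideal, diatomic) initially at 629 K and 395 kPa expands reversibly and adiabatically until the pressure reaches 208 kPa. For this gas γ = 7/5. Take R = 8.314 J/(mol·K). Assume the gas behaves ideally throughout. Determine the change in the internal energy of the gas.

-8010 J

V₁ = nRT₁/P₁ = 3.66×8.314×629/395 = 48.5 L.
Adiabatic: T₂/T₁ = (P₂/P₁)^((γ−1)/γ) ⇒ T₂ = 629×(0.527)^0.286 = 524 K; V₂ = 76.6 L.
For an ideal gas ΔU = nCvΔT with Cv = (5/2)R = 20.8 J/(mol·K).
ΔU = 3.66×20.8×(524−629) = -8010 J.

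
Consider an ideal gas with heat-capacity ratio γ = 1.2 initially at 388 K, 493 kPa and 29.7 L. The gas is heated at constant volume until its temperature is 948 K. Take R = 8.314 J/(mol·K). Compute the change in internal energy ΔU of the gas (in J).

106000 J

n = P₁V₁/(RT₁) = 493×29.7/(8.314×388) = 4.54 mol.
Isochoric: V stays 29.7 L; P/T = const ⇒ T₂ = 948 K, P₂ = 1200 kPa.
For an ideal gas ΔU = nCvΔT with Cv = R/(γ−1) = 41.6 J/(mol·K).
ΔU = 4.54×41.6×(948−388) = 106000 J.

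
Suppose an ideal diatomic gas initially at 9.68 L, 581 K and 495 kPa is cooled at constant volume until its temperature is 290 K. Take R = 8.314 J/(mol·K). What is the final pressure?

Isochoric: V stays 9.68 L; P/T = const ⇒ T₂ = 290 K, P₂ = 247 kPa.

247 kPa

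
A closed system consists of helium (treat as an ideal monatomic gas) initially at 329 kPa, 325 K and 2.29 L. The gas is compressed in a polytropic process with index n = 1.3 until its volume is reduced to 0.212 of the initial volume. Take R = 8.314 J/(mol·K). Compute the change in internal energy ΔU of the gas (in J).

670 J

n = P₁V₁/(RT₁) = 329×2.29/(8.314×325) = 0.279 mol.
Polytropic n=1.3: T₂ = T₁(V₁/V₂)^(n−1) = 325×(4.72)^0.30 = 518 K; P₂ = P₁(V₁/V₂)^n = 2470 kPa.
For an ideal gas ΔU = nCvΔT with Cv = (3/2)R = 12.5 J/(mol·K).
ΔU = 0.279×12.5×(518−325) = 670 J.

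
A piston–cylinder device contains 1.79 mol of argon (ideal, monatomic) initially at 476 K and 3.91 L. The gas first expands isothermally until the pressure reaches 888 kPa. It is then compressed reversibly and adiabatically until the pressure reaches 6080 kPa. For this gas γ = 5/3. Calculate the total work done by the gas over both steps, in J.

-7260 J

P₁ = nRT₁/V₁ = 1.79×8.314×476/3.91 = 1810 kPa.
Step 1 — Isothermal: T stays 476 K; PV = const ⇒ V₂ = 7.98 L, P₂ = 888 kPa.
ΔU = 0 (ideal gas, T constant).
W = nRT ln(V₂/V₁) = 1.79×8.314×476×ln(2.04) = 5050 J.
Q = ΔU + W = 5050 J.
State after step 1: P = 888 kPa, V = 7.98 L, T = 476 K.
Step 2 — Adiabatic: T₂/T₁ = (P₂/P₁)^((γ−1)/γ) ⇒ T₂ = 476×(6.85)^0.400 = 1030 K; V₂ = 2.52 L.
ΔU = nCvΔT = 1.79×12.5×(1030−476) = 12300 J.
Q = 0 for an adiabatic process, so W = −ΔU = -12300 J.
Net over both steps: W = -7260 J, Q = 5050 J, ΔU = 12300 J.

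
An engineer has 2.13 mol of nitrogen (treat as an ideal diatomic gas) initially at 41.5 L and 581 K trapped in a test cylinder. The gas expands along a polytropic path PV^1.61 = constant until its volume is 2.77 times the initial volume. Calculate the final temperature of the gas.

P₁ = nRT₁/V₁ = 2.13×8.314×581/41.5 = 248 kPa.
Polytropic n=1.61: T₂ = T₁(V₁/V₂)^(n−1) = 581×(0.361)^0.61 = 312 K; P₂ = P₁(V₁/V₂)^n = 48.1 kPa.

312 K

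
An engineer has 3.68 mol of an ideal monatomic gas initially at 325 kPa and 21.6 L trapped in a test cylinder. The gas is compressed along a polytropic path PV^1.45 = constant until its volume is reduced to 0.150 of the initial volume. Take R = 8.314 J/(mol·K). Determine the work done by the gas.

-21000 J

T₁ = P₁V₁/(nR) = 325×21.6/(3.68×8.314) = 229 K.
Polytropic n=1.45: T₂ = T₁(V₁/V₂)^(n−1) = 229×(6.67)^0.45 = 539 K; P₂ = P₁(V₁/V₂)^n = 5090 kPa.
W = (P₁V₁−P₂V₂)/(n−1) = (325×21.6−5090×3.24)/0.45 = -21000 J.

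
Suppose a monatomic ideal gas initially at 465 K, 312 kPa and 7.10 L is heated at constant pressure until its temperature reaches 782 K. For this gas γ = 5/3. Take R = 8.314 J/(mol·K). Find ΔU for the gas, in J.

n = P₁V₁/(RT₁) = 312×7.10/(8.314×465) = 0.573 mol.
Isobaric: P stays 312 kPa; V/T = const ⇒ T₂ = 782 K, V₂ = 11.9 L.
For an ideal gas ΔU = nCvΔT with Cv = (3/2)R = 12.5 J/(mol·K).
ΔU = 0.573×12.5×(782−465) = 2270 J.

2270 J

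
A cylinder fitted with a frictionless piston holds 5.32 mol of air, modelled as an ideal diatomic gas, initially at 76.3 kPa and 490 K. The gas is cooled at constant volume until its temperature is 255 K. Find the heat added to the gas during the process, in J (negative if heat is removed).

V₁ = nRT₁/P₁ = 5.32×8.314×490/76.3 = 284 L.
Isochoric: V stays 284 L; P/T = const ⇒ T₂ = 255 K, P₂ = 39.7 kPa.
W = 0 (no volume change).
ΔU = nCvΔT = 5.32×20.8×(255−490) = -26000 J.
Q = ΔU = -26000 J.

-26000 J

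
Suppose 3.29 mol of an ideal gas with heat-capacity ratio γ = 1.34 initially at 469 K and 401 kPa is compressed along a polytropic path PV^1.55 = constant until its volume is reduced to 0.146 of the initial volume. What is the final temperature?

1350 K

V₁ = nRT₁/P₁ = 3.29×8.314×469/401 = 32.0 L.
Polytropic n=1.55: T₂ = T₁(V₁/V₂)^(n−1) = 469×(6.85)^0.55 = 1350 K; P₂ = P₁(V₁/V₂)^n = 7910 kPa.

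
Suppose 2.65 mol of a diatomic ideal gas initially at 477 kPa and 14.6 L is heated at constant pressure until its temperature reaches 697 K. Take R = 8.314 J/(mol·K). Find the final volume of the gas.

32.2 L

T₁ = P₁V₁/(nR) = 477×14.6/(2.65×8.314) = 316 K.
Isobaric: P stays 477 kPa; V/T = const ⇒ T₂ = 697 K, V₂ = 32.2 L.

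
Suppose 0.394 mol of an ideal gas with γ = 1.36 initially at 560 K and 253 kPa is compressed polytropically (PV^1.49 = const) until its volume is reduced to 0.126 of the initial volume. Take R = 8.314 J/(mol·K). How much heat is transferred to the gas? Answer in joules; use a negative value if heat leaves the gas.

V₁ = nRT₁/P₁ = 0.394×8.314×560/253 = 7.25 L.
Polytropic n=1.49: T₂ = T₁(V₁/V₂)^(n−1) = 560×(7.94)^0.49 = 1550 K; P₂ = P₁(V₁/V₂)^n = 5540 kPa.
W = (P₁V₁−P₂V₂)/(n−1) = (253×7.25−5540×0.914)/0.49 = -6590 J.
ΔU = nCvΔT = 0.394×23.1×(1550−560) = 8970 J.
Q = ΔU + W = 2380 J.

2380 J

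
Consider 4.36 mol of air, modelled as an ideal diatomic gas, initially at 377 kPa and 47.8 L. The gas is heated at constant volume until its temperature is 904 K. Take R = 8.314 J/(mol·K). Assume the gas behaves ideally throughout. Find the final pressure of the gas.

T₁ = P₁V₁/(nR) = 377×47.8/(4.36×8.314) = 497 K.
Isochoric: V stays 47.8 L; P/T = const ⇒ T₂ = 904 K, P₂ = 686 kPa.

686 kPa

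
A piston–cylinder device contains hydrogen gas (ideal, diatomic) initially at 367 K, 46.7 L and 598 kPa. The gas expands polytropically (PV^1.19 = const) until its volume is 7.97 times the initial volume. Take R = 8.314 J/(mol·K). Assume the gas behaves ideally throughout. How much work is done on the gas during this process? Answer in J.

n = P₁V₁/(RT₁) = 598×46.7/(8.314×367) = 9.15 mol.
Polytropic n=1.19: T₂ = T₁(V₁/V₂)^(n−1) = 367×(0.125)^0.19 = 247 K; P₂ = P₁(V₁/V₂)^n = 50.6 kPa.
W = (P₁V₁−P₂V₂)/(n−1) = (598×46.7−50.6×372)/0.19 = 47900 J.
Work done on the gas = −W_by = -47900 J.

-47900 J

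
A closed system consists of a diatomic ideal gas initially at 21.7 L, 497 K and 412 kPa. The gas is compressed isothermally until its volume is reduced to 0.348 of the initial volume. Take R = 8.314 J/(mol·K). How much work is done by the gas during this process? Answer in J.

n = P₁V₁/(RT₁) = 412×21.7/(8.314×497) = 2.16 mol.
Isothermal: T stays 497 K; PV = const ⇒ V₂ = 7.55 L, P₂ = 1180 kPa.
W = nRT ln(V₂/V₁) = 2.16×8.314×497×ln(0.348) = -9440 J.

-9440 J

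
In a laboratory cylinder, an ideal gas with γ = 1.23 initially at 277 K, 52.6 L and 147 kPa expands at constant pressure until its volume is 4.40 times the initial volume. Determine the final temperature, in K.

Isobaric: P stays 147 kPa; V/T = const ⇒ T₂ = 1220 K, V₂ = 231 L.

1220 K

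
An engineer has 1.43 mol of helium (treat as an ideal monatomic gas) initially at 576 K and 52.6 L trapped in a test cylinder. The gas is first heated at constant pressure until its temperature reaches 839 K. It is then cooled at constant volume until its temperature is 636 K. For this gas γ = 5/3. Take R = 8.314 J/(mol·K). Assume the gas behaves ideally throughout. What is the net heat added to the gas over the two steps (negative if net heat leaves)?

P₁ = nRT₁/V₁ = 1.43×8.314×576/52.6 = 130 kPa.
Step 1 — Isobaric: P stays 130 kPa; V/T = const ⇒ T₂ = 839 K, V₂ = 76.6 L.
W = PΔV = 130×(76.6−52.6) kPa·L = 3130 J.
ΔU = nCvΔT = 1.43×12.5×(839−576) = 4690 J.
Q = ΔU + W = nCpΔT = 7820 J.
State after step 1: P = 130 kPa, V = 76.6 L, T = 839 K.
Step 2 — Isochoric: V stays 76.6 L; P/T = const ⇒ T₂ = 636 K, P₂ = 98.7 kPa.
W = 0 (no volume change).
ΔU = nCvΔT = 1.43×12.5×(636−839) = -3620 J.
Q = ΔU = -3620 J.
Net over both steps: W = 3130 J, Q = 4200 J, ΔU = 1070 J.

4200 J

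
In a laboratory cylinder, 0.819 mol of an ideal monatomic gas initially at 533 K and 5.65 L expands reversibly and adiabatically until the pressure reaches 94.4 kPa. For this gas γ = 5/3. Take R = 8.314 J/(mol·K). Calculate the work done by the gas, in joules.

P₁ = nRT₁/V₁ = 0.819×8.314×533/5.65 = 642 kPa.
Adiabatic: T₂/T₁ = (P₂/P₁)^((γ−1)/γ) ⇒ T₂ = 533×(0.147)^0.400 = 248 K; V₂ = 17.9 L.
ΔU = nCvΔT = 0.819×12.5×(248−533) = -2920 J.
Q = 0 for an adiabatic process, so W = −ΔU = 2920 J.

2920 J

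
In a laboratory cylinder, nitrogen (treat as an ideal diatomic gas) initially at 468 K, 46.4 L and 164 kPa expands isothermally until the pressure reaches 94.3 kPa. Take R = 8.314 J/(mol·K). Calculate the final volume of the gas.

80.7 L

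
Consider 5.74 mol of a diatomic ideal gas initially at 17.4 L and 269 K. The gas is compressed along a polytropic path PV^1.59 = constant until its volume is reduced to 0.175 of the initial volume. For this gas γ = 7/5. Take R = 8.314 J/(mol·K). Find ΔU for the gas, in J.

57700 J

P₁ = nRT₁/V₁ = 5.74×8.314×269/17.4 = 738 kPa.
Polytropic n=1.59: T₂ = T₁(V₁/V₂)^(n−1) = 269×(5.71)^0.59 = 752 K; P₂ = P₁(V₁/V₂)^n = 11800 kPa.
For an ideal gas ΔU = nCvΔT with Cv = (5/2)R = 20.8 J/(mol·K).
ΔU = 5.74×20.8×(752−269) = 57700 J.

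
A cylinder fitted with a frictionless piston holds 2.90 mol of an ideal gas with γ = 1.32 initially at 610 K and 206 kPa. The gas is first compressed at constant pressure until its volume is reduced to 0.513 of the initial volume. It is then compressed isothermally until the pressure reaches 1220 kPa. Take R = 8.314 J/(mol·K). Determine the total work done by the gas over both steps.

-20600 J

V₁ = nRT₁/P₁ = 2.90×8.314×610/206 = 71.4 L.
Step 1 — Isobaric: P stays 206 kPa; V/T = const ⇒ T₂ = 313 K, V₂ = 36.6 L.
W = PΔV = 206×(36.6−71.4) kPa·L = -7160 J.
ΔU = nCvΔT = 2.90×26.0×(313−610) = -22400 J.
Q = ΔU + W = nCpΔT = -29500 J.
State after step 1: P = 206 kPa, V = 36.6 L, T = 313 K.
Step 2 — Isothermal: T stays 313 K; PV = const ⇒ V₂ = 6.18 L, P₂ = 1220 kPa.
ΔU = 0 (ideal gas, T constant).
W = nRT ln(V₂/V₁) = 2.90×8.314×313×ln(0.169) = -13400 J.
Q = ΔU + W = -13400 J.
Net over both steps: W = -20600 J, Q = -43000 J, ΔU = -22400 J.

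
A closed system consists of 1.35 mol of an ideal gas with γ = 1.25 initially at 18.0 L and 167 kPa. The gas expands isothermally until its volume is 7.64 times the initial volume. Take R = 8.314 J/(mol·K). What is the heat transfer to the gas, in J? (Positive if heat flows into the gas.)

6110 J

T₁ = P₁V₁/(nR) = 167×18.0/(1.35×8.314) = 268 K.
Isothermal: T stays 268 K; PV = const ⇒ V₂ = 138 L, P₂ = 21.9 kPa.
ΔU = 0 (ideal gas, T constant).
W = nRT ln(V₂/V₁) = 1.35×8.314×268×ln(7.64) = 6110 J.
Q = ΔU + W = 6110 J.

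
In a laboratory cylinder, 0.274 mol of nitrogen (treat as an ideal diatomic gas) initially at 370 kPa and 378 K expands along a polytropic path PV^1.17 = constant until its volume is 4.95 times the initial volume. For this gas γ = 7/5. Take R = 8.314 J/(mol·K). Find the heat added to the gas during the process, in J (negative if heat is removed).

V₁ = nRT₁/P₁ = 0.274×8.314×378/370 = 2.33 L.
Polytropic n=1.17: T₂ = T₁(V₁/V₂)^(n−1) = 378×(0.202)^0.17 = 288 K; P₂ = P₁(V₁/V₂)^n = 57.0 kPa.
W = (P₁V₁−P₂V₂)/(n−1) = (370×2.33−57.0×11.5)/0.17 = 1210 J.
ΔU = nCvΔT = 0.274×20.8×(288−378) = -512 J.
Q = ΔU + W = 693 J.

693 J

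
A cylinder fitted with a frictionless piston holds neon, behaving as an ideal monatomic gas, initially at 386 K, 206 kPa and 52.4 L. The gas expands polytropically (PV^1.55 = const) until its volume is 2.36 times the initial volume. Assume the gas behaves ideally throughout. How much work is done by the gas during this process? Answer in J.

n = P₁V₁/(RT₁) = 206×52.4/(8.314×386) = 3.36 mol.
Polytropic n=1.55: T₂ = T₁(V₁/V₂)^(n−1) = 386×(0.424)^0.55 = 241 K; P₂ = P₁(V₁/V₂)^n = 54.4 kPa.
W = (P₁V₁−P₂V₂)/(n−1) = (206×52.4−54.4×124)/0.55 = 7390 J.

7390 J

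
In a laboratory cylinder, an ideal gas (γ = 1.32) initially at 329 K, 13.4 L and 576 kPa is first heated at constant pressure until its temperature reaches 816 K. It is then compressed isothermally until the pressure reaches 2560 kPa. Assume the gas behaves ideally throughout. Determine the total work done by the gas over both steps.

-17100 J

n = P₁V₁/(RT₁) = 576×13.4/(8.314×329) = 2.82 mol.
Step 1 — Isobaric: P stays 576 kPa; V/T = const ⇒ T₂ = 816 K, V₂ = 33.2 L.
W = PΔV = 576×(33.2−13.4) kPa·L = 11400 J.
ΔU = nCvΔT = 2.82×26.0×(816−329) = 35700 J.
Q = ΔU + W = nCpΔT = 47100 J.
State after step 1: P = 576 kPa, V = 33.2 L, T = 816 K.
Step 2 — Isothermal: T stays 816 K; PV = const ⇒ V₂ = 7.48 L, P₂ = 2560 kPa.
ΔU = 0 (ideal gas, T constant).
W = nRT ln(V₂/V₁) = 2.82×8.314×816×ln(0.225) = -28600 J.
Q = ΔU + W = -28600 J.
Net over both steps: W = -17100 J, Q = 18600 J, ΔU = 35700 J.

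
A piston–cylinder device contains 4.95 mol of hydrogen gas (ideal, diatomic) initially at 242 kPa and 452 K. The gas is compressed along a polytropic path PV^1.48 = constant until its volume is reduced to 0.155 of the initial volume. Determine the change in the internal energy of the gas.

67300 J

V₁ = nRT₁/P₁ = 4.95×8.314×452/242 = 76.9 L.
Polytropic n=1.48: T₂ = T₁(V₁/V₂)^(n−1) = 452×(6.45)^0.48 = 1110 K; P₂ = P₁(V₁/V₂)^n = 3820 kPa.
For an ideal gas ΔU = nCvΔT with Cv = (5/2)R = 20.8 J/(mol·K).
ΔU = 4.95×20.8×(1110−452) = 67300 J.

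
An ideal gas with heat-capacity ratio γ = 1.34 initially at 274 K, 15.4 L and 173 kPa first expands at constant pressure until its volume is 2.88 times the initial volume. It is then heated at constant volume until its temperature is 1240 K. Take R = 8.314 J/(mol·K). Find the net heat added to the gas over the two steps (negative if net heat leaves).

32600 J

n = P₁V₁/(RT₁) = 173×15.4/(8.314×274) = 1.17 mol.
Step 1 — Isobaric: P stays 173 kPa; V/T = const ⇒ T₂ = 789 K, V₂ = 44.4 L.
W = PΔV = 173×(44.4−15.4) kPa·L = 5010 J.
ΔU = nCvΔT = 1.17×24.5×(789−274) = 14700 J.
Q = ΔU + W = nCpΔT = 19700 J.
State after step 1: P = 173 kPa, V = 44.4 L, T = 789 K.
Step 2 — Isochoric: V stays 44.4 L; P/T = const ⇒ T₂ = 1240 K, P₂ = 272 kPa.
W = 0 (no volume change).
ΔU = nCvΔT = 1.17×24.5×(1240−789) = 12900 J.
Q = ΔU = 12900 J.
Net over both steps: W = 5010 J, Q = 32600 J, ΔU = 27600 J.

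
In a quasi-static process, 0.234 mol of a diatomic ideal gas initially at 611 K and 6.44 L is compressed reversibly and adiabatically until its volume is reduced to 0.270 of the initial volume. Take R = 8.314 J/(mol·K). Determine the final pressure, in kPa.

1150 kPa

P₁ = nRT₁/V₁ = 0.234×8.314×611/6.44 = 185 kPa.
Adiabatic: TV^(γ−1) = const ⇒ T₂ = 611×(3.70)^0.400 = 1030 K; PV^γ = const ⇒ P₂ = 1150 kPa.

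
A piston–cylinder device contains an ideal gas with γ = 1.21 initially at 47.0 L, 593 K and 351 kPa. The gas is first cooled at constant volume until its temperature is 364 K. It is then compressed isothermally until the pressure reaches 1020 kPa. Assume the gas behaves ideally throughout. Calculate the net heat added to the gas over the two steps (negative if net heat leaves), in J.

n = P₁V₁/(RT₁) = 351×47.0/(8.314×593) = 3.35 mol.
Step 1 — Isochoric: V stays 47.0 L; P/T = const ⇒ T₂ = 364 K, P₂ = 215 kPa.
W = 0 (no volume change).
ΔU = nCvΔT = 3.35×39.6×(364−593) = -30300 J.
Q = ΔU = -30300 J.
State after step 1: P = 215 kPa, V = 47.0 L, T = 364 K.
Step 2 — Isothermal: T stays 364 K; PV = const ⇒ V₂ = 9.93 L, P₂ = 1020 kPa.
ΔU = 0 (ideal gas, T constant).
W = nRT ln(V₂/V₁) = 3.35×8.314×364×ln(0.211) = -15700 J.
Q = ΔU + W = -15700 J.
Net over both steps: W = -15700 J, Q = -46100 J, ΔU = -30300 J.

-46100 J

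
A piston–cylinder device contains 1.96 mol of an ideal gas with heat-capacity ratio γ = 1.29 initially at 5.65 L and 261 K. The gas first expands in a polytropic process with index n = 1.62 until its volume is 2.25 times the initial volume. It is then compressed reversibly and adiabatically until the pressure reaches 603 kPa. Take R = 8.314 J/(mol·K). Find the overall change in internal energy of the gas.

P₁ = nRT₁/V₁ = 1.96×8.314×261/5.65 = 753 kPa.
Step 1 — Polytropic n=1.62: T₂ = T₁(V₁/V₂)^(n−1) = 261×(0.444)^0.62 = 158 K; P₂ = P₁(V₁/V₂)^n = 202 kPa.
W = (P₁V₁−P₂V₂)/(n−1) = (753×5.65−202×12.7)/0.62 = 2710 J.
ΔU = nCvΔT = 1.96×28.7×(158−261) = -5800 J.
Q = ΔU + W = -3080 J.
State after step 1: P = 202 kPa, V = 12.7 L, T = 158 K.
Step 2 — Adiabatic: T₂/T₁ = (P₂/P₁)^((γ−1)/γ) ⇒ T₂ = 158×(2.98)^0.225 = 202 K; V₂ = 5.45 L.
ΔU = nCvΔT = 1.96×28.7×(202−158) = 2470 J.
Q = 0 for an adiabatic process, so W = −ΔU = -2470 J.
Net over both steps: W = 243 J, Q = -3080 J, ΔU = -3330 J.

-3330 J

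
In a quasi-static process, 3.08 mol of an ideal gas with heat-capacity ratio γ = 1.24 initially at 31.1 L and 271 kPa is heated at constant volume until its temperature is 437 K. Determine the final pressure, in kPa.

360 kPa

T₁ = P₁V₁/(nR) = 271×31.1/(3.08×8.314) = 329 K.
Isochoric: V stays 31.1 L; P/T = const ⇒ T₂ = 437 K, P₂ = 360 kPa.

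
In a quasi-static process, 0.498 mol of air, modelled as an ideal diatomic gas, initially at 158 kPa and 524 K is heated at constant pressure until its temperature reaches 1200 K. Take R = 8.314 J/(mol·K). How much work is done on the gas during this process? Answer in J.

V₁ = nRT₁/P₁ = 0.498×8.314×524/158 = 13.7 L.
Isobaric: P stays 158 kPa; V/T = const ⇒ T₂ = 1200 K, V₂ = 31.4 L.
W = PΔV = 158×(31.4−13.7) kPa·L = 2800 J.
Work done on the gas = −W_by = -2800 J.

-2800 J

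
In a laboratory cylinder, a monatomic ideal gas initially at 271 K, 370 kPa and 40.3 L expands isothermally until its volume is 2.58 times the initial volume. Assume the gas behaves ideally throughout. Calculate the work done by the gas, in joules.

14100 J

n = P₁V₁/(RT₁) = 370×40.3/(8.314×271) = 6.62 mol.
Isothermal: T stays 271 K; PV = const ⇒ V₂ = 104 L, P₂ = 143 kPa.
W = nRT ln(V₂/V₁) = 6.62×8.314×271×ln(2.58) = 14100 J.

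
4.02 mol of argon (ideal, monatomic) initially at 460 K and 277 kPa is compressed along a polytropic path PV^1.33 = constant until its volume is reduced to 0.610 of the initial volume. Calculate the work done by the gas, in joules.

-8250 J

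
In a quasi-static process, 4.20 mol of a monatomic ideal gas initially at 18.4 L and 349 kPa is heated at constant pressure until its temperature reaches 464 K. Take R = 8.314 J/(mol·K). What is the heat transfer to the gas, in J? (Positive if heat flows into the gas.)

24500 J

T₁ = P₁V₁/(nR) = 349×18.4/(4.20×8.314) = 184 K.
Isobaric: P stays 349 kPa; V/T = const ⇒ T₂ = 464 K, V₂ = 46.4 L.
W = PΔV = 349×(46.4−18.4) kPa·L = 9780 J.
ΔU = nCvΔT = 4.20×12.5×(464−184) = 14700 J.
Q = ΔU + W = nCpΔT = 24500 J.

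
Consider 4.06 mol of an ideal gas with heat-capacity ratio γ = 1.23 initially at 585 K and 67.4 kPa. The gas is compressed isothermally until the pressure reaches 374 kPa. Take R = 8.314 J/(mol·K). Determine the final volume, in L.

V₁ = nRT₁/P₁ = 4.06×8.314×585/67.4 = 293 L.
Isothermal: T stays 585 K; PV = const ⇒ V₂ = 52.8 L, P₂ = 374 kPa.

52.8 L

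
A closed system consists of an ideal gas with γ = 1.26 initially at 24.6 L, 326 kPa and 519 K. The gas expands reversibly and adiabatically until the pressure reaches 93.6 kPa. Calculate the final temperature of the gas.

401 K

Adiabatic: T₂/T₁ = (P₂/P₁)^((γ−1)/γ) ⇒ T₂ = 519×(0.287)^0.206 = 401 K; V₂ = 66.2 L.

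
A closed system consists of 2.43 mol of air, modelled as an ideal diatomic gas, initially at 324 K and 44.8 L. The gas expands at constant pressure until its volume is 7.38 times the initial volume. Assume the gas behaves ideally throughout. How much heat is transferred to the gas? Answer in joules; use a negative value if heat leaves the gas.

146000 J

P₁ = nRT₁/V₁ = 2.43×8.314×324/44.8 = 146 kPa.
Isobaric: P stays 146 kPa; V/T = const ⇒ T₂ = 2390 K, V₂ = 331 L.
W = PΔV = 146×(331−44.8) kPa·L = 41800 J.
ΔU = nCvΔT = 2.43×20.8×(2390−324) = 104000 J.
Q = ΔU + W = nCpΔT = 146000 J.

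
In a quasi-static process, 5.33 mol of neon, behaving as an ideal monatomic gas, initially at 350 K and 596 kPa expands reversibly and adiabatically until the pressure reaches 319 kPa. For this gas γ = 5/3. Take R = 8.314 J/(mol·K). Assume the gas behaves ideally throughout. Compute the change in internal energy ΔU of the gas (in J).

-5150 J

V₁ = nRT₁/P₁ = 5.33×8.314×350/596 = 26.0 L.
Adiabatic: T₂/T₁ = (P₂/P₁)^((γ−1)/γ) ⇒ T₂ = 350×(0.535)^0.400 = 273 K; V₂ = 37.9 L.
For an ideal gas ΔU = nCvΔT with Cv = (3/2)R = 12.5 J/(mol·K).
ΔU = 5.33×12.5×(273−350) = -5150 J.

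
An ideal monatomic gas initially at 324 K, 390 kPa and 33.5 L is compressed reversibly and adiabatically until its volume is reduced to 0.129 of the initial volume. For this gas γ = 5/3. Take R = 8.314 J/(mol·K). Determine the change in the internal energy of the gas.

57200 J

n = P₁V₁/(RT₁) = 390×33.5/(8.314×324) = 4.85 mol.
Adiabatic: TV^(γ−1) = const ⇒ T₂ = 324×(7.75)^0.667 = 1270 K; PV^γ = const ⇒ P₂ = 11800 kPa.
For an ideal gas ΔU = nCvΔT with Cv = (3/2)R = 12.5 J/(mol·K).
ΔU = 4.85×12.5×(1270−324) = 57200 J.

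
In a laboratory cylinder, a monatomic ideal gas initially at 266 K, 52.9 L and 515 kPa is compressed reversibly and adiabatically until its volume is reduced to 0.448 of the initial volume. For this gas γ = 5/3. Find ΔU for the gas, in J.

28900 J

n = P₁V₁/(RT₁) = 515×52.9/(8.314×266) = 12.3 mol.
Adiabatic: TV^(γ−1) = const ⇒ T₂ = 266×(2.23)^0.667 = 454 K; PV^γ = const ⇒ P₂ = 1960 kPa.
For an ideal gas ΔU = nCvΔT with Cv = (3/2)R = 12.5 J/(mol·K).
ΔU = 12.3×12.5×(454−266) = 28900 J.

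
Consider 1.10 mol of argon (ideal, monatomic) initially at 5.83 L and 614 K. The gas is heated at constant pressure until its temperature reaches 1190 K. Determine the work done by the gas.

5270 J

P₁ = nRT₁/V₁ = 1.10×8.314×614/5.83 = 963 kPa.
Isobaric: P stays 963 kPa; V/T = const ⇒ T₂ = 1190 K, V₂ = 11.3 L.
W = PΔV = 963×(11.3−5.83) kPa·L = 5270 J.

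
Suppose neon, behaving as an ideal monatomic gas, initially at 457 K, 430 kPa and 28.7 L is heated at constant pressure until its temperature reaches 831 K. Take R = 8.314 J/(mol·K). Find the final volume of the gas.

52.2 L

Isobaric: P stays 430 kPa; V/T = const ⇒ T₂ = 831 K, V₂ = 52.2 L.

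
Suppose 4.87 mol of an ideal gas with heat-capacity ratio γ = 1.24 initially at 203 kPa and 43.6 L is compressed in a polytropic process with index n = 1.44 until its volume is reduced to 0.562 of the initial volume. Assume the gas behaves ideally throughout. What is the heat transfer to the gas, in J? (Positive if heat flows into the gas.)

T₁ = P₁V₁/(nR) = 203×43.6/(4.87×8.314) = 219 K.
Polytropic n=1.44: T₂ = T₁(V₁/V₂)^(n−1) = 219×(1.78)^0.44 = 282 K; P₂ = P₁(V₁/V₂)^n = 465 kPa.
W = (P₁V₁−P₂V₂)/(n−1) = (203×43.6−465×24.5)/0.44 = -5810 J.
ΔU = nCvΔT = 4.87×34.6×(282−219) = 10600 J.
Q = ΔU + W = 4840 J.

4840 J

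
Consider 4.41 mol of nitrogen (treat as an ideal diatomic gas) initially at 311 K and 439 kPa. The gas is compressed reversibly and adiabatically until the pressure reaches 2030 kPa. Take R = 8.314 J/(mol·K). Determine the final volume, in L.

8.70 L

V₁ = nRT₁/P₁ = 4.41×8.314×311/439 = 26.0 L.
Adiabatic: T₂/T₁ = (P₂/P₁)^((γ−1)/γ) ⇒ T₂ = 311×(4.62)^0.286 = 482 K; V₂ = 8.70 L.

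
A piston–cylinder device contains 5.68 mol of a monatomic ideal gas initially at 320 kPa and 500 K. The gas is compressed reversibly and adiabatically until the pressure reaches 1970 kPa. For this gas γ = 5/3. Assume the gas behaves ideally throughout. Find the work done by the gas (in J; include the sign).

V₁ = nRT₁/P₁ = 5.68×8.314×500/320 = 73.8 L.
Adiabatic: T₂/T₁ = (P₂/P₁)^((γ−1)/γ) ⇒ T₂ = 500×(6.16)^0.400 = 1030 K; V₂ = 24.8 L.
ΔU = nCvΔT = 5.68×12.5×(1030−500) = 37900 J.
Q = 0 for an adiabatic process, so W = −ΔU = -37900 J.

-37900 J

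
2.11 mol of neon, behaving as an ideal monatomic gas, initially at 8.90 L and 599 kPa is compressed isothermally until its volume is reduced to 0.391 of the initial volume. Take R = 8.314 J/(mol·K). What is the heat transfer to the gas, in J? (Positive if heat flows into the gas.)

T₁ = P₁V₁/(nR) = 599×8.90/(2.11×8.314) = 304 K.
Isothermal: T stays 304 K; PV = const ⇒ V₂ = 3.48 L, P₂ = 1530 kPa.
ΔU = 0 (ideal gas, T constant).
W = nRT ln(V₂/V₁) = 2.11×8.314×304×ln(0.391) = -5010 J.
Q = ΔU + W = -5010 J.

-5010 J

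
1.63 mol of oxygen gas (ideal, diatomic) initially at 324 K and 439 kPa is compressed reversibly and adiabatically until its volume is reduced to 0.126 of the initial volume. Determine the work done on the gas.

V₁ = nRT₁/P₁ = 1.63×8.314×324/439 = 10.0 L.
Adiabatic: TV^(γ−1) = const ⇒ T₂ = 324×(7.94)^0.400 = 742 K; PV^γ = const ⇒ P₂ = 7980 kPa.
ΔU = nCvΔT = 1.63×20.8×(742−324) = 14200 J.
Q = 0 for an adiabatic process, so W = −ΔU = -14200 J.
Work done on the gas = −W_by = 14200 J.

14200 J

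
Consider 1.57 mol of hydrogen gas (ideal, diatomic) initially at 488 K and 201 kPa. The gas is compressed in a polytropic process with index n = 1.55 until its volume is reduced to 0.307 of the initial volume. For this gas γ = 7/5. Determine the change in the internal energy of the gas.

14600 J

V₁ = nRT₁/P₁ = 1.57×8.314×488/201 = 31.7 L.
Polytropic n=1.55: T₂ = T₁(V₁/V₂)^(n−1) = 488×(3.26)^0.55 = 934 K; P₂ = P₁(V₁/V₂)^n = 1250 kPa.
For an ideal gas ΔU = nCvΔT with Cv = (5/2)R = 20.8 J/(mol·K).
ΔU = 1.57×20.8×(934−488) = 14600 J.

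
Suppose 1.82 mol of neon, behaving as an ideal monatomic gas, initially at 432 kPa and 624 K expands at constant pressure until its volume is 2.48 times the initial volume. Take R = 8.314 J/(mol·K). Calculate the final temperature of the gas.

1550 K

V₁ = nRT₁/P₁ = 1.82×8.314×624/432 = 21.9 L.
Isobaric: P stays 432 kPa; V/T = const ⇒ T₂ = 1550 K, V₂ = 54.2 L.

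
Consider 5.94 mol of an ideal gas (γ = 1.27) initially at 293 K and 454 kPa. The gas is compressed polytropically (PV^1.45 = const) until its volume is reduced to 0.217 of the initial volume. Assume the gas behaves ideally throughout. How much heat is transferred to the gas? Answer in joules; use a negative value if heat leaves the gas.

V₁ = nRT₁/P₁ = 5.94×8.314×293/454 = 31.9 L.
Polytropic n=1.45: T₂ = T₁(V₁/V₂)^(n−1) = 293×(4.61)^0.45 = 583 K; P₂ = P₁(V₁/V₂)^n = 4160 kPa.
W = (P₁V₁−P₂V₂)/(n−1) = (454×31.9−4160×6.92)/0.45 = -31800 J.
ΔU = nCvΔT = 5.94×30.8×(583−293) = 53000 J.
Q = ΔU + W = 21200 J.

21200 J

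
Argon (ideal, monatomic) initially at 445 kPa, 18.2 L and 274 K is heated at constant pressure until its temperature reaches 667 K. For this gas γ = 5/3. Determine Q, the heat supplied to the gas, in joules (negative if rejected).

29000 J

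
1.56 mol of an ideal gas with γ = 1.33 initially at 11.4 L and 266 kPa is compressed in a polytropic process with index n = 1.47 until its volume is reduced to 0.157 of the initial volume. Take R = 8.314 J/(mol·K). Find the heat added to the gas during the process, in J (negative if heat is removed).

3800 J

T₁ = P₁V₁/(nR) = 266×11.4/(1.56×8.314) = 234 K.
Polytropic n=1.47: T₂ = T₁(V₁/V₂)^(n−1) = 234×(6.37)^0.47 = 558 K; P₂ = P₁(V₁/V₂)^n = 4040 kPa.
W = (P₁V₁−P₂V₂)/(n−1) = (266×11.4−4040×1.79)/0.47 = -8950 J.
ΔU = nCvΔT = 1.56×25.2×(558−234) = 12700 J.
Q = ΔU + W = 3800 J.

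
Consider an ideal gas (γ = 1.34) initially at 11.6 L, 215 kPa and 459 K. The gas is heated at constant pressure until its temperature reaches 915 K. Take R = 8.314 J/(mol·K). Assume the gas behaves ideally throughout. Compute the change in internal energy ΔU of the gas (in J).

n = P₁V₁/(RT₁) = 215×11.6/(8.314×459) = 0.654 mol.
Isobaric: P stays 215 kPa; V/T = const ⇒ T₂ = 915 K, V₂ = 23.1 L.
For an ideal gas ΔU = nCvΔT with Cv = R/(γ−1) = 24.5 J/(mol·K).
ΔU = 0.654×24.5×(915−459) = 7290 J.

7290 J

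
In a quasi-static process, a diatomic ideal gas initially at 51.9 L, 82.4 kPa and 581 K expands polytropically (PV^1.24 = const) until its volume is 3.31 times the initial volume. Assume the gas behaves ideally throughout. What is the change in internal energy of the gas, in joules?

-2670 J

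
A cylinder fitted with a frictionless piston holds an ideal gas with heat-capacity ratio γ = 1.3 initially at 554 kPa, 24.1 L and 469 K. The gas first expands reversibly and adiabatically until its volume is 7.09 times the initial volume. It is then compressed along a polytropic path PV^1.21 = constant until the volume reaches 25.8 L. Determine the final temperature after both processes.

n = P₁V₁/(RT₁) = 554×24.1/(8.314×469) = 3.42 mol.
Step 1 — Adiabatic: TV^(γ−1) = const ⇒ T₂ = 469×(0.141)^0.300 = 261 K; PV^γ = const ⇒ P₂ = 43.4 kPa.
ΔU = nCvΔT = 3.42×27.7×(261−469) = -19800 J.
Q = 0 for an adiabatic process, so W = −ΔU = 19800 J.
State after step 1: P = 43.4 kPa, V = 171 L, T = 261 K.
Step 2 — Polytropic n=1.21: T₂ = T₁(V₁/V₂)^(n−1) = 261×(6.62)^0.21 = 388 K; P₂ = P₁(V₁/V₂)^n = 428 kPa.
W = (P₁V₁−P₂V₂)/(n−1) = (43.4×171−428×25.8)/0.21 = -17200 J.
ΔU = nCvΔT = 3.42×27.7×(388−261) = 12100 J.
Q = ΔU + W = -5170 J.
Net over both steps: W = 2560 J, Q = -5170 J, ΔU = -7720 J.

388 K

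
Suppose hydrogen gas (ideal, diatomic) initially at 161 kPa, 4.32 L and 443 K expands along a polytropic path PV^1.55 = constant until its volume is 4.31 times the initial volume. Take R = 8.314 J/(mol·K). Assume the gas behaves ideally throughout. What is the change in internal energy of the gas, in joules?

-960 J

n = P₁V₁/(RT₁) = 161×4.32/(8.314×443) = 0.189 mol.
Polytropic n=1.55: T₂ = T₁(V₁/V₂)^(n−1) = 443×(0.232)^0.55 = 198 K; P₂ = P₁(V₁/V₂)^n = 16.7 kPa.
For an ideal gas ΔU = nCvΔT with Cv = (5/2)R = 20.8 J/(mol·K).
ΔU = 0.189×20.8×(198−443) = -960 J.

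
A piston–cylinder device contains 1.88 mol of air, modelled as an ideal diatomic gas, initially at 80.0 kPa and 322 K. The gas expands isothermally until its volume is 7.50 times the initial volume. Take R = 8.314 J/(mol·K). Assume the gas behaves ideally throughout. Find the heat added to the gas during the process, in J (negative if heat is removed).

10100 J

V₁ = nRT₁/P₁ = 1.88×8.314×322/80.0 = 62.9 L.
Isothermal: T stays 322 K; PV = const ⇒ V₂ = 472 L, P₂ = 10.7 kPa.
ΔU = 0 (ideal gas, T constant).
W = nRT ln(V₂/V₁) = 1.88×8.314×322×ln(7.50) = 10100 J.
Q = ΔU + W = 10100 J.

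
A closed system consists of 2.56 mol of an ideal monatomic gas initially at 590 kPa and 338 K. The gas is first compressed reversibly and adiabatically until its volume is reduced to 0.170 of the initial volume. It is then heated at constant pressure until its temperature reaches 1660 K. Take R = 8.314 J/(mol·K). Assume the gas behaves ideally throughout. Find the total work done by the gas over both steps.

V₁ = nRT₁/P₁ = 2.56×8.314×338/590 = 12.2 L.
Step 1 — Adiabatic: TV^(γ−1) = const ⇒ T₂ = 338×(5.88)^0.667 = 1100 K; PV^γ = const ⇒ P₂ = 11300 kPa.
ΔU = nCvΔT = 2.56×12.5×(1100−338) = 24400 J.
Q = 0 for an adiabatic process, so W = −ΔU = -24400 J.
State after step 1: P = 11300 kPa, V = 2.07 L, T = 1100 K.
Step 2 — Isobaric: P stays 11300 kPa; V/T = const ⇒ T₂ = 1660 K, V₂ = 3.12 L.
W = PΔV = 11300×(3.12−2.07) kPa·L = 11900 J.
ΔU = nCvΔT = 2.56×12.5×(1660−1100) = 17800 J.
Q = ΔU + W = nCpΔT = 29700 J.
Net over both steps: W = -12500 J, Q = 29700 J, ΔU = 42200 J.

-12500 J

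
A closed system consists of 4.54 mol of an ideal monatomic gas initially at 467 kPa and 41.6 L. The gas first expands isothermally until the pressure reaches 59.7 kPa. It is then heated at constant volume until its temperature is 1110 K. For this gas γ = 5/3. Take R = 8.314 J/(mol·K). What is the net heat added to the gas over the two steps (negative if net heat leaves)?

73700 J

T₁ = P₁V₁/(nR) = 467×41.6/(4.54×8.314) = 515 K.
Step 1 — Isothermal: T stays 515 K; PV = const ⇒ V₂ = 325 L, P₂ = 59.7 kPa.
ΔU = 0 (ideal gas, T constant).
W = nRT ln(V₂/V₁) = 4.54×8.314×515×ln(7.82) = 40000 J.
Q = ΔU + W = 40000 J.
State after step 1: P = 59.7 kPa, V = 325 L, T = 515 K.
Step 2 — Isochoric: V stays 325 L; P/T = const ⇒ T₂ = 1110 K, P₂ = 129 kPa.
W = 0 (no volume change).
ΔU = nCvΔT = 4.54×12.5×(1110−515) = 33700 J.
Q = ΔU = 33700 J.
Net over both steps: W = 40000 J, Q = 73700 J, ΔU = 33700 J.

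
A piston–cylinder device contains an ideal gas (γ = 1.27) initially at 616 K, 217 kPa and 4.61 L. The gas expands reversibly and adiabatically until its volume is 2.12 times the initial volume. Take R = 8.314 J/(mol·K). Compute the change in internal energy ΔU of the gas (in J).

-680 J

n = P₁V₁/(RT₁) = 217×4.61/(8.314×616) = 0.195 mol.
Adiabatic: TV^(γ−1) = const ⇒ T₂ = 616×(0.472)^0.270 = 503 K; PV^γ = const ⇒ P₂ = 83.6 kPa.
For an ideal gas ΔU = nCvΔT with Cv = R/(γ−1) = 30.8 J/(mol·K).
ΔU = 0.195×30.8×(503−616) = -680 J.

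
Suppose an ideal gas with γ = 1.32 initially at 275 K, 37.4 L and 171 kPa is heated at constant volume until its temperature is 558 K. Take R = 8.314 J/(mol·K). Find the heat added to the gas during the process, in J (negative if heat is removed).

20600 J

n = P₁V₁/(RT₁) = 171×37.4/(8.314×275) = 2.80 mol.
Isochoric: V stays 37.4 L; P/T = const ⇒ T₂ = 558 K, P₂ = 347 kPa.
W = 0 (no volume change).
ΔU = nCvΔT = 2.80×26.0×(558−275) = 20600 J.
Q = ΔU = 20600 J.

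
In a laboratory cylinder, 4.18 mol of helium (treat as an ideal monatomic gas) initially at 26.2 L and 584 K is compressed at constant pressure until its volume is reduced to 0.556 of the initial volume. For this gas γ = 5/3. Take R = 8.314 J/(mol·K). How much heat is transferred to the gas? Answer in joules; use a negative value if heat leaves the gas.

-22500 J

P₁ = nRT₁/V₁ = 4.18×8.314×584/26.2 = 775 kPa.
Isobaric: P stays 775 kPa; V/T = const ⇒ T₂ = 325 K, V₂ = 14.6 L.
W = PΔV = 775×(14.6−26.2) kPa·L = -9010 J.
ΔU = nCvΔT = 4.18×12.5×(325−584) = -13500 J.
Q = ΔU + W = nCpΔT = -22500 J.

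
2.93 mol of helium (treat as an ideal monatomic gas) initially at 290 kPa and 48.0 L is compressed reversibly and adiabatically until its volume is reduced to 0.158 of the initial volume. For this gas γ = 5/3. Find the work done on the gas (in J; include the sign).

T₁ = P₁V₁/(nR) = 290×48.0/(2.93×8.314) = 571 K.
Adiabatic: TV^(γ−1) = const ⇒ T₂ = 571×(6.33)^0.667 = 1960 K; PV^γ = const ⇒ P₂ = 6280 kPa.
ΔU = nCvΔT = 2.93×12.5×(1960−571) = 50600 J.
Q = 0 for an adiabatic process, so W = −ΔU = -50600 J.
Work done on the gas = −W_by = 50600 J.

50600 J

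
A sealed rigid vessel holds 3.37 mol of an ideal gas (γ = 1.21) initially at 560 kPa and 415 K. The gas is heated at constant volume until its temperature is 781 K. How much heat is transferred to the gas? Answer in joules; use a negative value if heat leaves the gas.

V₁ = nRT₁/P₁ = 3.37×8.314×415/560 = 20.8 L.
Isochoric: V stays 20.8 L; P/T = const ⇒ T₂ = 781 K, P₂ = 1050 kPa.
W = 0 (no volume change).
ΔU = nCvΔT = 3.37×39.6×(781−415) = 48800 J.
Q = ΔU = 48800 J.

48800 J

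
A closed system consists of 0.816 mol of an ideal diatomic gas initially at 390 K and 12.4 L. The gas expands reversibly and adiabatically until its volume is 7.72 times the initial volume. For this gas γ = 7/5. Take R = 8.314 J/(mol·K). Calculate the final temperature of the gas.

P₁ = nRT₁/V₁ = 0.816×8.314×390/12.4 = 213 kPa.
Adiabatic: TV^(γ−1) = const ⇒ T₂ = 390×(0.130)^0.400 = 172 K; PV^γ = const ⇒ P₂ = 12.2 kPa.

172 K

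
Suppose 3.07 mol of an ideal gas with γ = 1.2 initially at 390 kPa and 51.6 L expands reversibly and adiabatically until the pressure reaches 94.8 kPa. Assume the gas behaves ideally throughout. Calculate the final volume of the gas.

168 L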